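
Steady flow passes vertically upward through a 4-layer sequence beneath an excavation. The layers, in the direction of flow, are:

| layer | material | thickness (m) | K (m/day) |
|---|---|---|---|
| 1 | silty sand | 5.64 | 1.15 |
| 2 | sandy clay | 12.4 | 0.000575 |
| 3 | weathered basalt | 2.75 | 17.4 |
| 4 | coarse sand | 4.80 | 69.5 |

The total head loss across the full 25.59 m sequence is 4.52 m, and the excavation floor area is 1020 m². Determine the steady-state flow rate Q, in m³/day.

Flow is perpendicular to layering, so the layers act in series and the equivalent K is the thickness-weighted harmonic mean.
Total thickness L = 5.64 + 12.4 + 2.75 + 4.80 = 25.59 m.
Σ(b_i/K_i) = 5.64/1.15 + 12.4/0.000575 + 2.75/17.4 + 4.80/69.5 = 21570 d.
K_eq = L / Σ(b_i/K_i) = 25.59 / 21570 = 0.001186 m/day.
Q = K_eq · A · (Δh/L) = 0.001186 × 1020 × (4.52/25.59) = 0.2137 m³/day.

0.214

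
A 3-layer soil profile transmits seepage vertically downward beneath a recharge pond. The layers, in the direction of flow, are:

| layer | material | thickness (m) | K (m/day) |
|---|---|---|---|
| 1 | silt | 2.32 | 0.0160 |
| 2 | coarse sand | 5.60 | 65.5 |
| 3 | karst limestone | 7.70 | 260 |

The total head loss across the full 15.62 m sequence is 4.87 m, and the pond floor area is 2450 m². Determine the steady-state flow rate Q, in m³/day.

Flow is perpendicular to layering, so the layers act in series and the equivalent K is the thickness-weighted harmonic mean.
Total thickness L = 2.32 + 5.60 + 7.70 = 15.62 m.
Σ(b_i/K_i) = 2.32/0.0160 + 5.60/65.5 + 7.70/260 = 145.1 d.
K_eq = L / Σ(b_i/K_i) = 15.62 / 145.1 = 0.1076 m/day.
Q = K_eq · A · (Δh/L) = 0.1076 × 2450 × (4.87/15.62) = 82.22 m³/day.

82.2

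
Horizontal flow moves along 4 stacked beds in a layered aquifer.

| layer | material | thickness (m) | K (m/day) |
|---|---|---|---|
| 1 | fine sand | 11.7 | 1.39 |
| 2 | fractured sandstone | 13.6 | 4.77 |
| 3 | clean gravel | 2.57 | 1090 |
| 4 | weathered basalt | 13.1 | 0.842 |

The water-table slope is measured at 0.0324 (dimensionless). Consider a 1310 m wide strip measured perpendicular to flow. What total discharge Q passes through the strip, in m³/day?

Flow is parallel to layering, so each bed carries its own Darcy discharge and the transmissivities add.
Σ(K_i·b_i) = 1.39×11.7 + 4.77×13.6 + 1090×2.57 + 0.842×13.1 = 2893 m²/day.
Hydraulic gradient i = 0.0324.
Q = Σ(K_i·b_i) · W · i = 2893 × 1310 × 0.03240 = 1.228e+05 m³/day.

123000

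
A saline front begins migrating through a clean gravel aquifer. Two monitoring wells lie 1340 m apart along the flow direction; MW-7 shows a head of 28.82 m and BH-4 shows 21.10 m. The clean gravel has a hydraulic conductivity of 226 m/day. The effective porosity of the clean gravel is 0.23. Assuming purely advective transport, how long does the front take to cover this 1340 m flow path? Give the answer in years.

Hydraulic gradient i = (28.82 − 21.10) / 1340 = 7.72 / 1340 = 0.005761.
Darcy flux q = K · i = 226.0 × 0.005761 = 1.302 m/day.
Seepage velocity v = q / n_e = 1.302 / 0.23 = 5.661 m/day.
Travel time t = L / v = 1340 / 5.661 = 236.7 days = 0.6481 years.

0.648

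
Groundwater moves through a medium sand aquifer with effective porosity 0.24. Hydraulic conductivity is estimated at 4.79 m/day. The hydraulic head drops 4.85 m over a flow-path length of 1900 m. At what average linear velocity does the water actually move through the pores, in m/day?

0.0509

Hydraulic gradient i = Δh / L = 4.85 / 1900 = 0.002553.
Darcy flux q = K · i = 4.790 × 0.002553 = 0.01223 m/day.
Seepage velocity v = q / n_e = 0.01223 / 0.24 = 0.05095 m/day.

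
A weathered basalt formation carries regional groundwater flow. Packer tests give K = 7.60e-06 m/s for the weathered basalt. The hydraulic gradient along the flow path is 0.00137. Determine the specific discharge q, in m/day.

0.000900

Convert K: 7.60e-06 m/s × 86400 = 0.6566 m/day.
Hydraulic gradient i = 0.00137.
Specific discharge q = K · i = 0.6566 × 0.001370 = 0.0008996 m/day.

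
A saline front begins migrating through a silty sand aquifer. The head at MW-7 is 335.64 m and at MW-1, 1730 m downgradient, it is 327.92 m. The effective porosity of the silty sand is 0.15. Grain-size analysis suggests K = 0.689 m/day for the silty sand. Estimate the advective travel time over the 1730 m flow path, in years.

Hydraulic gradient i = (335.64 − 327.92) / 1730 = 7.72 / 1730 = 0.004462.
Darcy flux q = K · i = 0.6890 × 0.004462 = 0.003075 m/day.
Seepage velocity v = q / n_e = 0.003075 / 0.15 = 0.02050 m/day.
Travel time t = L / v = 1730 / 0.02050 = 84401 days = 231.1 years.

231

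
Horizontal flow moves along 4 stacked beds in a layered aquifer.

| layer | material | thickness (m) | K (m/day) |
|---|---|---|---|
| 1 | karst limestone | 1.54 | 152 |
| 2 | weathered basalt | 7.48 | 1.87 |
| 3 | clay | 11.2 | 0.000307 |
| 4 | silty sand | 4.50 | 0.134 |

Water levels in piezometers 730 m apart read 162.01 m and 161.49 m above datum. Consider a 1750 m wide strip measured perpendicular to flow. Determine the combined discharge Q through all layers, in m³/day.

310

Flow is parallel to layering, so each bed carries its own Darcy discharge and the transmissivities add.
Σ(K_i·b_i) = 152×1.54 + 1.87×7.48 + 0.000307×11.2 + 0.134×4.50 = 248.7 m²/day.
Hydraulic gradient i = (162.01 − 161.49) / 730 = 0.52 / 730 = 0.0007123.
Q = Σ(K_i·b_i) · W · i = 248.7 × 1750 × 0.0007123 = 310.0 m³/day.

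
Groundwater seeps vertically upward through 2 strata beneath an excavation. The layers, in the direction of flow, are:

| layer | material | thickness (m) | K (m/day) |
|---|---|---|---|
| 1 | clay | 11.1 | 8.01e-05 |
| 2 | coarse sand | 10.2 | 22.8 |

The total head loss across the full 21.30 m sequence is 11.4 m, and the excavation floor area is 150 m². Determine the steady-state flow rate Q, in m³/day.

Flow is perpendicular to layering, so the layers act in series and the equivalent K is the thickness-weighted harmonic mean.
Total thickness L = 11.1 + 10.2 = 21.30 m.
Σ(b_i/K_i) = 11.1/8.01e-05 + 10.2/22.8 = 1.386e+05 d.
K_eq = L / Σ(b_i/K_i) = 21.30 / 1.386e+05 = 0.0001537 m/day.
Q = K_eq · A · (Δh/L) = 0.0001537 × 150 × (11.4/21.30) = 0.01234 m³/day.

0.0123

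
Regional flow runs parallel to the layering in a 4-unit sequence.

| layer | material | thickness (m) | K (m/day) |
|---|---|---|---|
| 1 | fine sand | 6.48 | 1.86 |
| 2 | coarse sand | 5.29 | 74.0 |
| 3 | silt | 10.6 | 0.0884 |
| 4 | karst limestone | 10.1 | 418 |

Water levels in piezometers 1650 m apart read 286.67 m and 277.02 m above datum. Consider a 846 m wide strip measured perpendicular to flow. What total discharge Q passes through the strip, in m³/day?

22900

Flow is parallel to layering, so each bed carries its own Darcy discharge and the transmissivities add.
Σ(K_i·b_i) = 1.86×6.48 + 74.0×5.29 + 0.0884×10.6 + 418×10.1 = 4626 m²/day.
Hydraulic gradient i = (286.67 − 277.02) / 1650 = 9.65 / 1650 = 0.005848.
Q = Σ(K_i·b_i) · W · i = 4626 × 846 × 0.005848 = 22890 m³/day.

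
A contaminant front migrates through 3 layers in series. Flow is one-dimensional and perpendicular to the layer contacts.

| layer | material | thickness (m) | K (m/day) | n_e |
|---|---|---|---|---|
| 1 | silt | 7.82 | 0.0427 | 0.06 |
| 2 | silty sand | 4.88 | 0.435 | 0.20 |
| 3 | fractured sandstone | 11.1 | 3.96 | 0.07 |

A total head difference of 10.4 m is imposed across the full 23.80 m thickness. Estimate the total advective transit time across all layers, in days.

With flow normal to the layers, continuity requires the same specific discharge q through every layer.
Σ(b_i/K_i) = 7.82/0.0427 + 4.88/0.435 + 11.1/3.96 = 197.2 d.
q = Δh / Σ(b_i/K_i) = 10.4 / 197.2 = 0.05275 m/day.
In each layer the seepage velocity is v_i = q/n_i, so the layer transit time is t_i = b_i·n_i / q:
  layer 1 (silt): t_1 = 7.82 × 0.06 / 0.05275 = 8.895 d
  layer 2 (silty sand): t_2 = 4.88 × 0.20 / 0.05275 = 18.50 d
  layer 3 (fractured sandstone): t_3 = 11.1 × 0.07 / 0.05275 = 14.73 d
Total t = Σ t_i = 42.13 days.

42.1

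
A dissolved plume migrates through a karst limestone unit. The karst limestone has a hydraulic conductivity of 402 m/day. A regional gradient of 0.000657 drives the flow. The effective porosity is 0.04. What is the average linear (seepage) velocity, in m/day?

6.60

Hydraulic gradient i = 0.000657.
Darcy flux q = K · i = 402.0 × 0.0006570 = 0.2641 m/day.
Seepage velocity v = q / n_e = 0.2641 / 0.04 = 6.603 m/day.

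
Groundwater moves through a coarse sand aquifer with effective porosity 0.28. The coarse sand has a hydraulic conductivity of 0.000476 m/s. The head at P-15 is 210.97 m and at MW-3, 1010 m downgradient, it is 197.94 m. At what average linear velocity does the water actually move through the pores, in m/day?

Convert K: 0.000476 m/s × 86400 = 41.13 m/day.
Hydraulic gradient i = (210.97 − 197.94) / 1010 = 13.03 / 1010 = 0.01290.
Darcy flux q = K · i = 41.13 × 0.01290 = 0.5306 m/day.
Seepage velocity v = q / n_e = 0.5306 / 0.28 = 1.895 m/day.

1.89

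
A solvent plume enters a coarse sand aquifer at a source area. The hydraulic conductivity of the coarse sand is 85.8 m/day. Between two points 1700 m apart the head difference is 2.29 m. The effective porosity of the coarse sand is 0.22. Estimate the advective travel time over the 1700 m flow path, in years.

Hydraulic gradient i = Δh / L = 2.29 / 1700 = 0.001347.
Darcy flux q = K · i = 85.80 × 0.001347 = 0.1156 m/day.
Seepage velocity v = q / n_e = 0.1156 / 0.22 = 0.5254 m/day.
Travel time t = L / v = 1700 / 0.5254 = 3236 days = 8.859 years.

8.86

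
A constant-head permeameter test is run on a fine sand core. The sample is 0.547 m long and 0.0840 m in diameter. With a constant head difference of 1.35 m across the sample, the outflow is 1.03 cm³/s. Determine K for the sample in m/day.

6.51

Cross-sectional area A = π·(d/2)² = π × (0.0840/2)² = 0.005542 m².
Convert discharge: 1.03 cm³/s = 1.030e-06 m³/s.
Darcy's law rearranged: K = Q·L / (A·Δh) = 1.030e-06 × 0.547 / (0.005542 × 1.35) = 7.531e-05 m/s = 6.507 m/day.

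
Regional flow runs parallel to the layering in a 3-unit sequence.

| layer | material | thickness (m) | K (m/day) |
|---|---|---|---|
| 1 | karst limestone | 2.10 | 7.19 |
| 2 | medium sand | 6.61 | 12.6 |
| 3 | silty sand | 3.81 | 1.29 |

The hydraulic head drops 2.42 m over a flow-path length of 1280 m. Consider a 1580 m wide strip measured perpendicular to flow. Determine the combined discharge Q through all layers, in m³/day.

Flow is parallel to layering, so each bed carries its own Darcy discharge and the transmissivities add.
Σ(K_i·b_i) = 7.19×2.10 + 12.6×6.61 + 1.29×3.81 = 103.3 m²/day.
Hydraulic gradient i = Δh / L = 2.42 / 1280 = 0.001891.
Q = Σ(K_i·b_i) · W · i = 103.3 × 1580 × 0.001891 = 308.6 m³/day.

309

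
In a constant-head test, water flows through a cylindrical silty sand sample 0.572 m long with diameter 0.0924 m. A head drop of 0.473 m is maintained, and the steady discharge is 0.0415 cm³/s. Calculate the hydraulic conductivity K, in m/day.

0.647

Cross-sectional area A = π·(d/2)² = π × (0.0924/2)² = 0.006706 m².
Convert discharge: 0.0415 cm³/s = 4.150e-08 m³/s.
Darcy's law rearranged: K = Q·L / (A·Δh) = 4.150e-08 × 0.572 / (0.006706 × 0.473) = 7.484e-06 m/s = 0.6466 m/day.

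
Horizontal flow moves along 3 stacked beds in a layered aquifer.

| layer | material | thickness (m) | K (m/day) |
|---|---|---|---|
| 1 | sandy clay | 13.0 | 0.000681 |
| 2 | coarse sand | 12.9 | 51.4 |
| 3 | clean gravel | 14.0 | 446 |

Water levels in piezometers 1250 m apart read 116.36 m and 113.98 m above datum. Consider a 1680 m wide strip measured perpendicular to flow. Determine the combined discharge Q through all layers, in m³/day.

Flow is parallel to layering, so each bed carries its own Darcy discharge and the transmissivities add.
Σ(K_i·b_i) = 0.000681×13.0 + 51.4×12.9 + 446×14.0 = 6907 m²/day.
Hydraulic gradient i = (116.36 − 113.98) / 1250 = 2.38 / 1250 = 0.001904.
Q = Σ(K_i·b_i) · W · i = 6907 × 1680 × 0.001904 = 22094 m³/day.

22100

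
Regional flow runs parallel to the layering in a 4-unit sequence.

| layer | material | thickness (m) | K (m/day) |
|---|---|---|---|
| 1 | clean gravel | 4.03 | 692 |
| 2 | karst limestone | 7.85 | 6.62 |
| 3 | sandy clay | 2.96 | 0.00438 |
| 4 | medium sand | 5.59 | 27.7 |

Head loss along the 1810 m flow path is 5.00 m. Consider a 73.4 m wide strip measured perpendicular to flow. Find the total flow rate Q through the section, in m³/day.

Flow is parallel to layering, so each bed carries its own Darcy discharge and the transmissivities add.
Σ(K_i·b_i) = 692×4.03 + 6.62×7.85 + 0.00438×2.96 + 27.7×5.59 = 2996 m²/day.
Hydraulic gradient i = Δh / L = 5.00 / 1810 = 0.002762.
Q = Σ(K_i·b_i) · W · i = 2996 × 73.4 × 0.002762 = 607.4 m³/day.

607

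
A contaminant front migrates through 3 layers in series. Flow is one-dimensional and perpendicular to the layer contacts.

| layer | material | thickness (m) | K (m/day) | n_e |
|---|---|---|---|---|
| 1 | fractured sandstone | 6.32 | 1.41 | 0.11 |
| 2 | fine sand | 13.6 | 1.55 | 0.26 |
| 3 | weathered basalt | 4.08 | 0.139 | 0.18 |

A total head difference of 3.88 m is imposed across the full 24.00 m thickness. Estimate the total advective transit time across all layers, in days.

54.5

With flow normal to the layers, continuity requires the same specific discharge q through every layer.
Σ(b_i/K_i) = 6.32/1.41 + 13.6/1.55 + 4.08/0.139 = 42.61 d.
q = Δh / Σ(b_i/K_i) = 3.88 / 42.61 = 0.09106 m/day.
In each layer the seepage velocity is v_i = q/n_i, so the layer transit time is t_i = b_i·n_i / q:
  layer 1 (fractured sandstone): t_1 = 6.32 × 0.11 / 0.09106 = 7.634 d
  layer 2 (fine sand): t_2 = 13.6 × 0.26 / 0.09106 = 38.83 d
  layer 3 (weathered basalt): t_3 = 4.08 × 0.18 / 0.09106 = 8.065 d
Total t = Σ t_i = 54.53 days.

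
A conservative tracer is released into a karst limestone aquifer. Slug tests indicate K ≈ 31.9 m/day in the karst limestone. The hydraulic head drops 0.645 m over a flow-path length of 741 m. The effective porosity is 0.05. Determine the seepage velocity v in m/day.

0.555

Hydraulic gradient i = Δh / L = 0.645 / 741 = 0.0008704.
Darcy flux q = K · i = 31.90 × 0.0008704 = 0.02777 m/day.
Seepage velocity v = q / n_e = 0.02777 / 0.05 = 0.5553 m/day.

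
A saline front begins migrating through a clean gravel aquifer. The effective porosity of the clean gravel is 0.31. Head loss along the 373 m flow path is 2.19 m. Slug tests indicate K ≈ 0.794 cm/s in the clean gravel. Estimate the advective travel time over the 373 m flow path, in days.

28.7

Convert K: 0.794 cm/s × 864 = 686.0 m/day.
Hydraulic gradient i = Δh / L = 2.19 / 373 = 0.005871.
Darcy flux q = K · i = 686.0 × 0.005871 = 4.028 m/day.
Seepage velocity v = q / n_e = 4.028 / 0.31 = 12.99 m/day.
Travel time t = L / v = 373 / 12.99 = 28.71 days.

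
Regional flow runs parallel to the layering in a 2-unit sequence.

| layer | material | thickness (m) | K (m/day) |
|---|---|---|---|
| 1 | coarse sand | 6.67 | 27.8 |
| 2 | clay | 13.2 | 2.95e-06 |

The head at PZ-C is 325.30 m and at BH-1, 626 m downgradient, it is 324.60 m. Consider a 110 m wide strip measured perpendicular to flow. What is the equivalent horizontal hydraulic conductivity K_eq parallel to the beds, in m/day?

Flow is parallel to layering, so each bed carries its own Darcy discharge and the transmissivities add.
Σ(K_i·b_i) = 27.8×6.67 + 2.95e-06×13.2 = 185.4 m²/day.
Total thickness b = 19.87 m, so K_eq = Σ(K_i·b_i)/b = 9.332 m/day.

9.33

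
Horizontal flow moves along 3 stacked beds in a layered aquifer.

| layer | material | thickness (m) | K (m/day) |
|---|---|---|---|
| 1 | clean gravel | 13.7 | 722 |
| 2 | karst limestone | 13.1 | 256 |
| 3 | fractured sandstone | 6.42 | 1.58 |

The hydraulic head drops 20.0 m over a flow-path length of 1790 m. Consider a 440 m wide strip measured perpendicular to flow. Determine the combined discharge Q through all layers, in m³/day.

Flow is parallel to layering, so each bed carries its own Darcy discharge and the transmissivities add.
Σ(K_i·b_i) = 722×13.7 + 256×13.1 + 1.58×6.42 = 13255 m²/day.
Hydraulic gradient i = Δh / L = 20.0 / 1790 = 0.01117.
Q = Σ(K_i·b_i) · W · i = 13255 × 440 × 0.01117 = 65165 m³/day.

65200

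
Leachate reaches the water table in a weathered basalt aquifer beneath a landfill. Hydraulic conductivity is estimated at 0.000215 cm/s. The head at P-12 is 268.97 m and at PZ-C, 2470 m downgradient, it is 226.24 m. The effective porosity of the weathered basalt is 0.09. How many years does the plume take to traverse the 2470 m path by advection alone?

189

Convert K: 0.000215 cm/s × 864 = 0.1858 m/day.
Hydraulic gradient i = (268.97 − 226.24) / 2470 = 42.73 / 2470 = 0.01730.
Darcy flux q = K · i = 0.1858 × 0.01730 = 0.003214 m/day.
Seepage velocity v = q / n_e = 0.003214 / 0.09 = 0.03571 m/day.
Travel time t = L / v = 2470 / 0.03571 = 69175 days = 189.4 years.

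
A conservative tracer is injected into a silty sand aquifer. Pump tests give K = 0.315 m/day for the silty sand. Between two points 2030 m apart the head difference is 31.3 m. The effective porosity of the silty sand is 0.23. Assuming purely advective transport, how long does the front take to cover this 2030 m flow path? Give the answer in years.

Hydraulic gradient i = Δh / L = 31.3 / 2030 = 0.01542.
Darcy flux q = K · i = 0.3150 × 0.01542 = 0.004857 m/day.
Seepage velocity v = q / n_e = 0.004857 / 0.23 = 0.02112 m/day.
Travel time t = L / v = 2030 / 0.02112 = 96131 days = 263.2 years.

263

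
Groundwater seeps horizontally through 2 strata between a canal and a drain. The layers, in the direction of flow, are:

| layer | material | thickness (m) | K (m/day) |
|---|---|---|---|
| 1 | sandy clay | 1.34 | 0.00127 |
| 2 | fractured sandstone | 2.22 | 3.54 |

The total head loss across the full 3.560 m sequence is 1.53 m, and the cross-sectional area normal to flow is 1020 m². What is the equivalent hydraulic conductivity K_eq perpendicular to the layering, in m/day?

0.00337

Flow is perpendicular to layering, so the layers act in series and the equivalent K is the thickness-weighted harmonic mean.
Total thickness L = 1.34 + 2.22 = 3.560 m.
Σ(b_i/K_i) = 1.34/0.00127 + 2.22/3.54 = 1056 d.
K_eq = L / Σ(b_i/K_i) = 3.560 / 1056 = 0.003372 m/day.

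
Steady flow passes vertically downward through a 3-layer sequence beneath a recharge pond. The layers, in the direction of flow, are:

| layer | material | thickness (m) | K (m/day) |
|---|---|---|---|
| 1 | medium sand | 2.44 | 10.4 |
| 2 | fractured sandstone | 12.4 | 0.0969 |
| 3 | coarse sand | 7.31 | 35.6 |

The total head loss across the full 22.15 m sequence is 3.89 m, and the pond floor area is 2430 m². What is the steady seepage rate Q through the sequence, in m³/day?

Flow is perpendicular to layering, so the layers act in series and the equivalent K is the thickness-weighted harmonic mean.
Total thickness L = 2.44 + 12.4 + 7.31 = 22.15 m.
Σ(b_i/K_i) = 2.44/10.4 + 12.4/0.0969 + 7.31/35.6 = 128.4 d.
K_eq = L / Σ(b_i/K_i) = 22.15 / 128.4 = 0.1725 m/day.
Q = K_eq · A · (Δh/L) = 0.1725 × 2430 × (3.89/22.15) = 73.62 m³/day.

73.6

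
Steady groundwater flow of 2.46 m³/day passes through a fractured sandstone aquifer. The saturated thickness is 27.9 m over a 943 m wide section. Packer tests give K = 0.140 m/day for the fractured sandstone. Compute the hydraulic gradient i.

0.000668

Cross-sectional area A = 943 × 27.9 = 26310 m².
From Q = K·A·i, i = Q / (K·A) = 2.46 / (0.1400 × 26310) = 0.0006679.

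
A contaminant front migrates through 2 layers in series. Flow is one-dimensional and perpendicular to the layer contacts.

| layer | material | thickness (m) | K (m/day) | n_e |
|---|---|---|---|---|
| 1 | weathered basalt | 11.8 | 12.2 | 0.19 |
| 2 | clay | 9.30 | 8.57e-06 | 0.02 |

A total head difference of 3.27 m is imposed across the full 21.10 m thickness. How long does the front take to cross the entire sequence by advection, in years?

With flow normal to the layers, continuity requires the same specific discharge q through every layer.
Σ(b_i/K_i) = 11.8/12.2 + 9.30/8.57e-06 = 1.085e+06 d.
q = Δh / Σ(b_i/K_i) = 3.27 / 1.085e+06 = 3.013e-06 m/day.
In each layer the seepage velocity is v_i = q/n_i, so the layer transit time is t_i = b_i·n_i / q:
  layer 1 (weathered basalt): t_1 = 11.8 × 0.19 / 3.013e-06 = 7.440e+05 d
  layer 2 (clay): t_2 = 9.30 × 0.02 / 3.013e-06 = 61726 d
Total t = Σ t_i = 8.058e+05 days = 2206 years.

2210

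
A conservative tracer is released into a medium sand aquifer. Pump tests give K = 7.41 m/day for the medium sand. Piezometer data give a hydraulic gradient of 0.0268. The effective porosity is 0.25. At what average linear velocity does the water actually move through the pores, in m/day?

0.794

Hydraulic gradient i = 0.0268.
Darcy flux q = K · i = 7.410 × 0.02680 = 0.1986 m/day.
Seepage velocity v = q / n_e = 0.1986 / 0.25 = 0.7944 m/day.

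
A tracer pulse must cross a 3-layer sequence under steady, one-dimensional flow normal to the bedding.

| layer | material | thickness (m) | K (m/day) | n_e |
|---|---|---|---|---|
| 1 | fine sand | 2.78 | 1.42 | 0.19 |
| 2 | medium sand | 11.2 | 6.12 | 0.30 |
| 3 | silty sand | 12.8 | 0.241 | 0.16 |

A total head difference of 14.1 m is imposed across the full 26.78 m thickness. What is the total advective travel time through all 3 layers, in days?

With flow normal to the layers, continuity requires the same specific discharge q through every layer.
Σ(b_i/K_i) = 2.78/1.42 + 11.2/6.12 + 12.8/0.241 = 56.90 d.
q = Δh / Σ(b_i/K_i) = 14.1 / 56.90 = 0.2478 m/day.
In each layer the seepage velocity is v_i = q/n_i, so the layer transit time is t_i = b_i·n_i / q:
  layer 1 (fine sand): t_1 = 2.78 × 0.19 / 0.2478 = 2.132 d
  layer 2 (medium sand): t_2 = 11.2 × 0.30 / 0.2478 = 13.56 d
  layer 3 (silty sand): t_3 = 12.8 × 0.16 / 0.2478 = 8.265 d
Total t = Σ t_i = 23.96 days.

24.0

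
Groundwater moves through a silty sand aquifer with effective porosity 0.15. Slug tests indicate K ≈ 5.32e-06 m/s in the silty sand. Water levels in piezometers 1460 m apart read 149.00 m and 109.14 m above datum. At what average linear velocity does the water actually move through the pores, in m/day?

Convert K: 5.32e-06 m/s × 86400 = 0.4596 m/day.
Hydraulic gradient i = (149.00 − 109.14) / 1460 = 39.86 / 1460 = 0.02730.
Darcy flux q = K · i = 0.4596 × 0.02730 = 0.01255 m/day.
Seepage velocity v = q / n_e = 0.01255 / 0.15 = 0.08366 m/day.

0.0837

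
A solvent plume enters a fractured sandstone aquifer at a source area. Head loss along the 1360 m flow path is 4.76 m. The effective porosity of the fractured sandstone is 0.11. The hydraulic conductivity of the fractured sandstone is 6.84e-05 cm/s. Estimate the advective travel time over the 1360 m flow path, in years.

Convert K: 6.84e-05 cm/s × 864 = 0.05910 m/day.
Hydraulic gradient i = Δh / L = 4.76 / 1360 = 0.003500.
Darcy flux q = K · i = 0.05910 × 0.003500 = 0.0002068 m/day.
Seepage velocity v = q / n_e = 0.0002068 / 0.11 = 0.001880 m/day.
Travel time t = L / v = 1360 / 0.001880 = 7.233e+05 days = 1980 years.

1980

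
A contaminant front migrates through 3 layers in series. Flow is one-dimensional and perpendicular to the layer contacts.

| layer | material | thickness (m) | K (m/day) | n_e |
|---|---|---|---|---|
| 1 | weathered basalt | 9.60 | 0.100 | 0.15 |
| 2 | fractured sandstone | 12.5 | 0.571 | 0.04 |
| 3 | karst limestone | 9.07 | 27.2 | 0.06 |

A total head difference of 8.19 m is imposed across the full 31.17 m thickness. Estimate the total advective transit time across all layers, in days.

With flow normal to the layers, continuity requires the same specific discharge q through every layer.
Σ(b_i/K_i) = 9.60/0.100 + 12.5/0.571 + 9.07/27.2 = 118.2 d.
q = Δh / Σ(b_i/K_i) = 8.19 / 118.2 = 0.06927 m/day.
In each layer the seepage velocity is v_i = q/n_i, so the layer transit time is t_i = b_i·n_i / q:
  layer 1 (weathered basalt): t_1 = 9.60 × 0.15 / 0.06927 = 20.79 d
  layer 2 (fractured sandstone): t_2 = 12.5 × 0.04 / 0.06927 = 7.218 d
  layer 3 (karst limestone): t_3 = 9.07 × 0.06 / 0.06927 = 7.856 d
Total t = Σ t_i = 35.86 days.

35.9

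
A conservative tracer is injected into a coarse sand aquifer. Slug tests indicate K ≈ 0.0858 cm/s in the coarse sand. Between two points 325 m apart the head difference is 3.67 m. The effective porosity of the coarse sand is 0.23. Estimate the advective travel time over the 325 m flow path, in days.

Convert K: 0.0858 cm/s × 864 = 74.13 m/day.
Hydraulic gradient i = Δh / L = 3.67 / 325 = 0.01129.
Darcy flux q = K · i = 74.13 × 0.01129 = 0.8371 m/day.
Seepage velocity v = q / n_e = 0.8371 / 0.23 = 3.640 m/day.
Travel time t = L / v = 325 / 3.640 = 89.30 days.

89.3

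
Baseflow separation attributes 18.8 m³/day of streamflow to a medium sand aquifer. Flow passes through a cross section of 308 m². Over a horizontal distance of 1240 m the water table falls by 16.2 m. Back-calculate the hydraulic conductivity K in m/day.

4.67

Hydraulic gradient i = Δh / L = 16.2 / 1240 = 0.01306.
From Q = K·A·i, K = Q / (A·i) = 18.8 / (308.0 × 0.01306) = 4.672 m/day.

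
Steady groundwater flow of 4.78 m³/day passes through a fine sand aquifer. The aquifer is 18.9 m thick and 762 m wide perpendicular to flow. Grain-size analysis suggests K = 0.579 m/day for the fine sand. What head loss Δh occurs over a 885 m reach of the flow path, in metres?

Cross-sectional area A = 762 × 18.9 = 14402 m².
From Q = K·A·i, i = Q / (K·A) = 4.78 / (0.5790 × 14402) = 0.0005732.
Head loss Δh = i · L = 0.0005732 × 885 = 0.5073 m.

0.507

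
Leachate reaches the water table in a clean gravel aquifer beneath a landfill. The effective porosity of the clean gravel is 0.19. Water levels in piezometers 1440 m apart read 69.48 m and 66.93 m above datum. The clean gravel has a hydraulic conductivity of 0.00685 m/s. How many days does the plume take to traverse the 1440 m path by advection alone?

261

Convert K: 0.00685 m/s × 86400 = 591.8 m/day.
Hydraulic gradient i = (69.48 − 66.93) / 1440 = 2.55 / 1440 = 0.001771.
Darcy flux q = K · i = 591.8 × 0.001771 = 1.048 m/day.
Seepage velocity v = q / n_e = 1.048 / 0.19 = 5.516 m/day.
Travel time t = L / v = 1440 / 5.516 = 261.1 days.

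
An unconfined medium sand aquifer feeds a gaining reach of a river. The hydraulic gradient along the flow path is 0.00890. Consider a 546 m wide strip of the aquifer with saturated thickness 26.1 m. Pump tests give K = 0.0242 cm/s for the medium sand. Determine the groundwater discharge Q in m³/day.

2650

Convert K: 0.0242 cm/s × 864 = 20.91 m/day.
Cross-sectional area A = 546 × 26.1 = 14251 m².
Hydraulic gradient i = 0.00890.
Darcy's law: Q = K · A · i = 20.91 × 14251 × 0.008900 = 2652 m³/day.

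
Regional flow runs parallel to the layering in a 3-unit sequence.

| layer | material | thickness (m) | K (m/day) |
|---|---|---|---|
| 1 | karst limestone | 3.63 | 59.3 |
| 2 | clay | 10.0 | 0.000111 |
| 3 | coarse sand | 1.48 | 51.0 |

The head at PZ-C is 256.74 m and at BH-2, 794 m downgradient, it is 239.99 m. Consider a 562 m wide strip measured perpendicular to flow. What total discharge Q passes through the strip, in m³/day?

Flow is parallel to layering, so each bed carries its own Darcy discharge and the transmissivities add.
Σ(K_i·b_i) = 59.3×3.63 + 0.000111×10.0 + 51.0×1.48 = 290.7 m²/day.
Hydraulic gradient i = (256.74 − 239.99) / 794 = 16.75 / 794 = 0.02110.
Q = Σ(K_i·b_i) · W · i = 290.7 × 562 × 0.02110 = 3447 m³/day.

3450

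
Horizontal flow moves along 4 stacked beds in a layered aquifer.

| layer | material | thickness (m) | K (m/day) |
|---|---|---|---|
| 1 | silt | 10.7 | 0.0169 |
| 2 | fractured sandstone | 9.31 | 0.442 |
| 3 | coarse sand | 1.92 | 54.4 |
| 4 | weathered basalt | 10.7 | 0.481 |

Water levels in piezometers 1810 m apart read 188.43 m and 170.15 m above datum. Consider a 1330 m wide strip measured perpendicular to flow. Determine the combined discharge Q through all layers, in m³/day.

Flow is parallel to layering, so each bed carries its own Darcy discharge and the transmissivities add.
Σ(K_i·b_i) = 0.0169×10.7 + 0.442×9.31 + 54.4×1.92 + 0.481×10.7 = 113.9 m²/day.
Hydraulic gradient i = (188.43 − 170.15) / 1810 = 18.28 / 1810 = 0.01010.
Q = Σ(K_i·b_i) · W · i = 113.9 × 1330 × 0.01010 = 1530 m³/day.

1530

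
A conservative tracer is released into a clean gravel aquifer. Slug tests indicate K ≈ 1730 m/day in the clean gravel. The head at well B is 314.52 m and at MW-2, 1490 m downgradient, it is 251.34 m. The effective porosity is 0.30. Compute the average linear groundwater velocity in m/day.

Hydraulic gradient i = (314.52 − 251.34) / 1490 = 63.18 / 1490 = 0.04240.
Darcy flux q = K · i = 1730 × 0.04240 = 73.36 m/day.
Seepage velocity v = q / n_e = 73.36 / 0.30 = 244.5 m/day.

245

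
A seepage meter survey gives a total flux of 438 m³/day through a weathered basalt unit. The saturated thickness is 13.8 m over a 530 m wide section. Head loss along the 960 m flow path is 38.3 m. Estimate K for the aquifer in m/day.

1.50

Cross-sectional area A = 530 × 13.8 = 7314 m².
Hydraulic gradient i = Δh / L = 38.3 / 960 = 0.03990.
From Q = K·A·i, K = Q / (A·i) = 438 / (7314 × 0.03990) = 1.501 m/day.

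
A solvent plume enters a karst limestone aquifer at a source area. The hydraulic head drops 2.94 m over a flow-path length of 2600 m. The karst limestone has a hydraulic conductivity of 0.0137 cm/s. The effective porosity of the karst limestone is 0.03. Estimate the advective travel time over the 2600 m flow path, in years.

Convert K: 0.0137 cm/s × 864 = 11.84 m/day.
Hydraulic gradient i = Δh / L = 2.94 / 2600 = 0.001131.
Darcy flux q = K · i = 11.84 × 0.001131 = 0.01338 m/day.
Seepage velocity v = q / n_e = 0.01338 / 0.03 = 0.4462 m/day.
Travel time t = L / v = 2600 / 0.4462 = 5828 days = 15.95 years.

16.0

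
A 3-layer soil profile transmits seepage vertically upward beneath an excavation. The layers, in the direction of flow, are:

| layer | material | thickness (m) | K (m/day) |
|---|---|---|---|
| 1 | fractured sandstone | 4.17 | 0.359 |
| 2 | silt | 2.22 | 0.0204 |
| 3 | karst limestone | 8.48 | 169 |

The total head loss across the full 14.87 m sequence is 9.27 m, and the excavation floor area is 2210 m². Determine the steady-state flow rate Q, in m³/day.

Flow is perpendicular to layering, so the layers act in series and the equivalent K is the thickness-weighted harmonic mean.
Total thickness L = 4.17 + 2.22 + 8.48 = 14.87 m.
Σ(b_i/K_i) = 4.17/0.359 + 2.22/0.0204 + 8.48/169 = 120.5 d.
K_eq = L / Σ(b_i/K_i) = 14.87 / 120.5 = 0.1234 m/day.
Q = K_eq · A · (Δh/L) = 0.1234 × 2210 × (9.27/14.87) = 170.0 m³/day.

170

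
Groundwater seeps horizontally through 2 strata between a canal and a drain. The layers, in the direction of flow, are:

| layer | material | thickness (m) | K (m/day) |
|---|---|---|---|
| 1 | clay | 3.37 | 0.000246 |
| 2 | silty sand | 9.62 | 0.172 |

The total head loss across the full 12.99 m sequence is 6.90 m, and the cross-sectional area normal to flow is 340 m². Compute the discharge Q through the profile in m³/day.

Flow is perpendicular to layering, so the layers act in series and the equivalent K is the thickness-weighted harmonic mean.
Total thickness L = 3.37 + 9.62 = 12.99 m.
Σ(b_i/K_i) = 3.37/0.000246 + 9.62/0.172 = 13755 d.
K_eq = L / Σ(b_i/K_i) = 12.99 / 13755 = 0.0009444 m/day.
Q = K_eq · A · (Δh/L) = 0.0009444 × 340 × (6.90/12.99) = 0.1706 m³/day.

0.171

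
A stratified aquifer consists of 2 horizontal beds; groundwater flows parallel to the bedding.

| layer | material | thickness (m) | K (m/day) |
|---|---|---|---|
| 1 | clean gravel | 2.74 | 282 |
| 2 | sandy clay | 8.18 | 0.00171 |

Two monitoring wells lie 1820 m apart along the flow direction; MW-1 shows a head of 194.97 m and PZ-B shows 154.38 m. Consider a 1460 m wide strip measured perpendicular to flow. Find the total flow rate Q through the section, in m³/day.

25200

Flow is parallel to layering, so each bed carries its own Darcy discharge and the transmissivities add.
Σ(K_i·b_i) = 282×2.74 + 0.00171×8.18 = 772.7 m²/day.
Hydraulic gradient i = (194.97 − 154.38) / 1820 = 40.59 / 1820 = 0.02230.
Q = Σ(K_i·b_i) · W · i = 772.7 × 1460 × 0.02230 = 25160 m³/day.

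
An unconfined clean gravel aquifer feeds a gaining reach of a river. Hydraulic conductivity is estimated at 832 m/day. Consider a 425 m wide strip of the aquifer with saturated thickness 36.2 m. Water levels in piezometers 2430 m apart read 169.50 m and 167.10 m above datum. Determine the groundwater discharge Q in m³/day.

12600

Cross-sectional area A = 425 × 36.2 = 15385 m².
Hydraulic gradient i = (169.50 − 167.10) / 2430 = 2.4 / 2430 = 0.0009877.
Darcy's law: Q = K · A · i = 832.0 × 15385 × 0.0009877 = 12642 m³/day.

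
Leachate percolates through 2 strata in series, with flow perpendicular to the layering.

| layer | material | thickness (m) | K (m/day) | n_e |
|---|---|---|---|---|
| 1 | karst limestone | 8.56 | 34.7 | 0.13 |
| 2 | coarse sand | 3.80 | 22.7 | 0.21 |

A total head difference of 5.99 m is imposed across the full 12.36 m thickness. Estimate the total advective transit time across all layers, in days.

With flow normal to the layers, continuity requires the same specific discharge q through every layer.
Σ(b_i/K_i) = 8.56/34.7 + 3.80/22.7 = 0.4141 d.
q = Δh / Σ(b_i/K_i) = 5.99 / 0.4141 = 14.47 m/day.
In each layer the seepage velocity is v_i = q/n_i, so the layer transit time is t_i = b_i·n_i / q:
  layer 1 (karst limestone): t_1 = 8.56 × 0.13 / 14.47 = 0.07693 d
  layer 2 (coarse sand): t_2 = 3.80 × 0.21 / 14.47 = 0.05517 d
Total t = Σ t_i = 0.1321 days.

0.132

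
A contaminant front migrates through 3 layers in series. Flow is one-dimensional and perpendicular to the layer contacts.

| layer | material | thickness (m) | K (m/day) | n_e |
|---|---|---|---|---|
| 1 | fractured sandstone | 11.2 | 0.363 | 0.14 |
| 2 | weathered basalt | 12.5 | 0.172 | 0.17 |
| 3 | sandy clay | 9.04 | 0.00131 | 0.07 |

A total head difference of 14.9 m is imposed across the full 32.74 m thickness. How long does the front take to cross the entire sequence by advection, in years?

With flow normal to the layers, continuity requires the same specific discharge q through every layer.
Σ(b_i/K_i) = 11.2/0.363 + 12.5/0.172 + 9.04/0.00131 = 7004 d.
q = Δh / Σ(b_i/K_i) = 14.9 / 7004 = 0.002127 m/day.
In each layer the seepage velocity is v_i = q/n_i, so the layer transit time is t_i = b_i·n_i / q:
  layer 1 (fractured sandstone): t_1 = 11.2 × 0.14 / 0.002127 = 737.1 d
  layer 2 (weathered basalt): t_2 = 12.5 × 0.17 / 0.002127 = 998.9 d
  layer 3 (sandy clay): t_3 = 9.04 × 0.07 / 0.002127 = 297.5 d
Total t = Σ t_i = 2034 days = 5.567 years.

5.57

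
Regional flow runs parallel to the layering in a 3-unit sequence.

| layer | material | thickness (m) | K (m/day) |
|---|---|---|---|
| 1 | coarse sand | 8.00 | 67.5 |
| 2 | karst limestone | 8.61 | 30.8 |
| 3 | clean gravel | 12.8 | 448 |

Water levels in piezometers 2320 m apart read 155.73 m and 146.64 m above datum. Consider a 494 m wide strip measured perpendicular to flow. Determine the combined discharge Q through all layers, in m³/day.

12700

Flow is parallel to layering, so each bed carries its own Darcy discharge and the transmissivities add.
Σ(K_i·b_i) = 67.5×8.00 + 30.8×8.61 + 448×12.8 = 6540 m²/day.
Hydraulic gradient i = (155.73 − 146.64) / 2320 = 9.09 / 2320 = 0.003918.
Q = Σ(K_i·b_i) · W · i = 6540 × 494 × 0.003918 = 12658 m³/day.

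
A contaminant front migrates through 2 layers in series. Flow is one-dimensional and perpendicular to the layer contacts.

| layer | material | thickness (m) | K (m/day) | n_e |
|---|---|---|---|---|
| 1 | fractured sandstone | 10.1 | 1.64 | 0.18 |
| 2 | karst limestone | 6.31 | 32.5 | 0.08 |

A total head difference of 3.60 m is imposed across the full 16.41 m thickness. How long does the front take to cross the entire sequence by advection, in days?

With flow normal to the layers, continuity requires the same specific discharge q through every layer.
Σ(b_i/K_i) = 10.1/1.64 + 6.31/32.5 = 6.353 d.
q = Δh / Σ(b_i/K_i) = 3.60 / 6.353 = 0.5667 m/day.
In each layer the seepage velocity is v_i = q/n_i, so the layer transit time is t_i = b_i·n_i / q:
  layer 1 (fractured sandstone): t_1 = 10.1 × 0.18 / 0.5667 = 3.208 d
  layer 2 (karst limestone): t_2 = 6.31 × 0.08 / 0.5667 = 0.8908 d
Total t = Σ t_i = 4.099 days.

4.10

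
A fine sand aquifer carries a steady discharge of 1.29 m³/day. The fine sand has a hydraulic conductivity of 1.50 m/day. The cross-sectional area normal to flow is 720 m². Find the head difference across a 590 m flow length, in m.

0.705

From Q = K·A·i, i = Q / (K·A) = 1.29 / (1.500 × 720.0) = 0.001194.
Head loss Δh = i · L = 0.001194 × 590 = 0.7047 m.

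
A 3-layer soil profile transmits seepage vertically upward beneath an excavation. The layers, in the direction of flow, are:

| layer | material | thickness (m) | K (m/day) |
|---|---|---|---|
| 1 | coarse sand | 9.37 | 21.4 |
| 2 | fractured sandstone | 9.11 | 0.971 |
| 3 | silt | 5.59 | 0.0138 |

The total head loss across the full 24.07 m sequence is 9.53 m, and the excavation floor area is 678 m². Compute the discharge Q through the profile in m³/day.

Flow is perpendicular to layering, so the layers act in series and the equivalent K is the thickness-weighted harmonic mean.
Total thickness L = 9.37 + 9.11 + 5.59 = 24.07 m.
Σ(b_i/K_i) = 9.37/21.4 + 9.11/0.971 + 5.59/0.0138 = 414.9 d.
K_eq = L / Σ(b_i/K_i) = 24.07 / 414.9 = 0.05802 m/day.
Q = K_eq · A · (Δh/L) = 0.05802 × 678 × (9.53/24.07) = 15.57 m³/day.

15.6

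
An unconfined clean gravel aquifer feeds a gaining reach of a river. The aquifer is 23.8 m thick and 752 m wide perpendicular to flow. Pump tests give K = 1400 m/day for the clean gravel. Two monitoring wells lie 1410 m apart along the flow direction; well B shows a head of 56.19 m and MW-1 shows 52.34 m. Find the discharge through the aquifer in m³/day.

68400

Cross-sectional area A = 752 × 23.8 = 17898 m².
Hydraulic gradient i = (56.19 − 52.34) / 1410 = 3.85 / 1410 = 0.002730.
Darcy's law: Q = K · A · i = 1400 × 17898 × 0.002730 = 68417 m³/day.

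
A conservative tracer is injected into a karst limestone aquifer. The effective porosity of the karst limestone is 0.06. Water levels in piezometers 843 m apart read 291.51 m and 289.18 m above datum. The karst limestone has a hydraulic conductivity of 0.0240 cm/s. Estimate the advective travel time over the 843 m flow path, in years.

2.42

Convert K: 0.0240 cm/s × 864 = 20.74 m/day.
Hydraulic gradient i = (291.51 − 289.18) / 843 = 2.33 / 843 = 0.002764.
Darcy flux q = K · i = 20.74 × 0.002764 = 0.05731 m/day.
Seepage velocity v = q / n_e = 0.05731 / 0.06 = 0.9552 m/day.
Travel time t = L / v = 843 / 0.9552 = 882.5 days = 2.416 years.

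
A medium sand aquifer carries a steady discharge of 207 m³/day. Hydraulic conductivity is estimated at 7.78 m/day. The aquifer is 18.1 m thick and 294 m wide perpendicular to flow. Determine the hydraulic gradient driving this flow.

Cross-sectional area A = 294 × 18.1 = 5321 m².
From Q = K·A·i, i = Q / (K·A) = 207 / (7.780 × 5321) = 0.005000.

0.00500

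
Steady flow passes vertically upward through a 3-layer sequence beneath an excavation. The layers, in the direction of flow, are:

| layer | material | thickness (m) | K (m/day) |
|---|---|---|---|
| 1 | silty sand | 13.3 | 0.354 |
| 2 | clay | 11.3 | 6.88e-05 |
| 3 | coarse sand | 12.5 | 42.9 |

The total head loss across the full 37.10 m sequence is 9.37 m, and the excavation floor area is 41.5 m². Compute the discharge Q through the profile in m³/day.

Flow is perpendicular to layering, so the layers act in series and the equivalent K is the thickness-weighted harmonic mean.
Total thickness L = 13.3 + 11.3 + 12.5 = 37.10 m.
Σ(b_i/K_i) = 13.3/0.354 + 11.3/6.88e-05 + 12.5/42.9 = 1.643e+05 d.
K_eq = L / Σ(b_i/K_i) = 37.10 / 1.643e+05 = 0.0002258 m/day.
Q = K_eq · A · (Δh/L) = 0.0002258 × 41.5 × (9.37/37.10) = 0.002367 m³/day.

0.00237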